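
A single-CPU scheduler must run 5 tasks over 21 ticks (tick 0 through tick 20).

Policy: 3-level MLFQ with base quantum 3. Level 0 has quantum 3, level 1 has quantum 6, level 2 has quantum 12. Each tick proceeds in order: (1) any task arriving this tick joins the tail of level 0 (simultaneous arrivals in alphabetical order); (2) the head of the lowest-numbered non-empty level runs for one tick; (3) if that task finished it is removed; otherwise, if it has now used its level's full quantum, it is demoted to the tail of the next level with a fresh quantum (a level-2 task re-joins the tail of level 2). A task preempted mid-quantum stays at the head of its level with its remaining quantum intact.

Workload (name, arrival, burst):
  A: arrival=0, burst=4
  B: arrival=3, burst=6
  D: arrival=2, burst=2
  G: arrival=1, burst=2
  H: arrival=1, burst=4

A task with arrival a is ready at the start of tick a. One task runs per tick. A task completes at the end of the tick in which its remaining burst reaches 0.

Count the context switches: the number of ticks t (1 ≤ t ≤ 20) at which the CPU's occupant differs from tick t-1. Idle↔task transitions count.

t=0: L0/L1/L2 = A/-/- → run A
t=1: L0/L1/L2 = AGH/-/- → run A
t=2: L0/L1/L2 = AGHD/-/- → run A
t=3: L0/L1/L2 = GHDB/A/- → run G
t=4: L0/L1/L2 = GHDB/A/- → run G
t=5: L0/L1/L2 = HDB/A/- → run H
t=6: L0/L1/L2 = HDB/A/- → run H
t=7: L0/L1/L2 = HDB/A/- → run H
t=8: L0/L1/L2 = DB/AH/- → run D
t=9: L0/L1/L2 = DB/AH/- → run D
t=10: L0/L1/L2 = B/AH/- → run B
t=11: L0/L1/L2 = B/AH/- → run B
t=12: L0/L1/L2 = B/AH/- → run B
t=13: L0/L1/L2 = -/AHB/- → run A
t=14: L0/L1/L2 = -/HB/- → run H
t=15: L0/L1/L2 = -/B/- → run B
t=16: L0/L1/L2 = -/B/- → run B
t=17: L0/L1/L2 = -/B/- → run B
t=18: (idle)
t=19: (idle)
t=20: (idle)

context switches = 8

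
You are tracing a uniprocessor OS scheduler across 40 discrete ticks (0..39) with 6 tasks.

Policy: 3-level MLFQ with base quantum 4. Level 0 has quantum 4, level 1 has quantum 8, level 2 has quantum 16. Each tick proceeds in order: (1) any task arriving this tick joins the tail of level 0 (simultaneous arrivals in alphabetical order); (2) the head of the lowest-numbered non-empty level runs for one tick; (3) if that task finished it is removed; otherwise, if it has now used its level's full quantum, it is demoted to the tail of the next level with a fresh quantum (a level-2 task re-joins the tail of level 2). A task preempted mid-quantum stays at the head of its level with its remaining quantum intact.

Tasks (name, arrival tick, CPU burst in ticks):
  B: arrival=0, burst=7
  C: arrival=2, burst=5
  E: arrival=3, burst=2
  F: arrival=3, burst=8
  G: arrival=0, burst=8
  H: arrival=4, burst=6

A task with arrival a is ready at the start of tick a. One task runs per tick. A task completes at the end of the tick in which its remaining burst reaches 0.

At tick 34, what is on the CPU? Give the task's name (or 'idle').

running at tick 34 = H

t=0: L0/L1/L2 = BG/-/- → run B
t=1: L0/L1/L2 = BG/-/- → run B
t=2: L0/L1/L2 = BGC/-/- → run B
t=3: L0/L1/L2 = BGCEF/-/- → run B
t=4: L0/L1/L2 = GCEFH/B/- → run G
t=5: L0/L1/L2 = GCEFH/B/- → run G
t=6: L0/L1/L2 = GCEFH/B/- → run G
t=7: L0/L1/L2 = GCEFH/B/- → run G
t=8: L0/L1/L2 = CEFH/BG/- → run C
t=9: L0/L1/L2 = CEFH/BG/- → run C
t=10: L0/L1/L2 = CEFH/BG/- → run C
t=11: L0/L1/L2 = CEFH/BG/- → run C
t=12: L0/L1/L2 = EFH/BGC/- → run E
t=13: L0/L1/L2 = EFH/BGC/- → run E
t=14: L0/L1/L2 = FH/BGC/- → run F
t=15: L0/L1/L2 = FH/BGC/- → run F
t=16: L0/L1/L2 = FH/BGC/- → run F
t=17: L0/L1/L2 = FH/BGC/- → run F
t=18: L0/L1/L2 = H/BGCF/- → run H
t=19: L0/L1/L2 = H/BGCF/- → run H
t=20: L0/L1/L2 = H/BGCF/- → run H
t=21: L0/L1/L2 = H/BGCF/- → run H
t=22: L0/L1/L2 = -/BGCFH/- → run B
t=23: L0/L1/L2 = -/BGCFH/- → run B
t=24: L0/L1/L2 = -/BGCFH/- → run B
t=25: L0/L1/L2 = -/GCFH/- → run G
t=26: L0/L1/L2 = -/GCFH/- → run G
t=27: L0/L1/L2 = -/GCFH/- → run G
t=28: L0/L1/L2 = -/GCFH/- → run G
t=29: L0/L1/L2 = -/CFH/- → run C
t=30: L0/L1/L2 = -/FH/- → run F
t=31: L0/L1/L2 = -/FH/- → run F
t=32: L0/L1/L2 = -/FH/- → run F
t=33: L0/L1/L2 = -/FH/- → run F
t=34: L0/L1/L2 = -/H/- → run H
t=35: L0/L1/L2 = -/H/- → run H
t=36: (idle)
t=37: (idle)
t=38: (idle)
t=39: (idle)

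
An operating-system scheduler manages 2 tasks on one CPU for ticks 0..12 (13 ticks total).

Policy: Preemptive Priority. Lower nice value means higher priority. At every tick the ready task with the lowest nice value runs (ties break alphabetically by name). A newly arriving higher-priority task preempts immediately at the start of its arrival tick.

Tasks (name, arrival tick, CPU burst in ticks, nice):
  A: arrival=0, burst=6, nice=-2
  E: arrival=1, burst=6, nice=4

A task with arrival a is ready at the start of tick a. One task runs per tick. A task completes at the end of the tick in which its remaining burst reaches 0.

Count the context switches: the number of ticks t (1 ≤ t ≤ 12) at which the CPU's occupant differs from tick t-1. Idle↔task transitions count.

context switches = 2

t=0: ready={A} → run A
t=1: ready={A,E} → run A
t=2: ready={A,E} → run A
t=3: ready={A,E} → run A
t=4: ready={A,E} → run A
t=5: ready={A,E} → run A
t=6: ready={E} → run E
t=7: ready={E} → run E
t=8: ready={E} → run E
t=9: ready={E} → run E
t=10: ready={E} → run E
t=11: ready={E} → run E
t=12: (idle)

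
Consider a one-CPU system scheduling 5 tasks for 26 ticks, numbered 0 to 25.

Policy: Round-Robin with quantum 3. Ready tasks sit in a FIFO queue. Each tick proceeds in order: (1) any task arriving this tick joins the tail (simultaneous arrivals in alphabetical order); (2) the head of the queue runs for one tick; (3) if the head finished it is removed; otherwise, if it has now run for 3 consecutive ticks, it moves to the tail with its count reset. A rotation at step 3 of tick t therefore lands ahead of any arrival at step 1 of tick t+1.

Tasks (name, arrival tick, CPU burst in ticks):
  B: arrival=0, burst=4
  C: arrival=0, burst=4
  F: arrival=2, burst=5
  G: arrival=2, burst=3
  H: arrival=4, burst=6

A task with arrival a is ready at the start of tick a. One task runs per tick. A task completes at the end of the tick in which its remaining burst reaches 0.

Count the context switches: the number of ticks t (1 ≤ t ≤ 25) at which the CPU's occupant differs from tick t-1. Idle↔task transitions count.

t=0: queue=[B,C] q_used=0 → run B
t=1: queue=[B,C] q_used=1 → run B
t=2: queue=[B,C,F,G] q_used=2 → run B
t=3: queue=[C,F,G,B] q_used=0 → run C
t=4: queue=[C,F,G,B,H] q_used=1 → run C
t=5: queue=[C,F,G,B,H] q_used=2 → run C
t=6: queue=[F,G,B,H,C] q_used=0 → run F
t=7: queue=[F,G,B,H,C] q_used=1 → run F
t=8: queue=[F,G,B,H,C] q_used=2 → run F
t=9: queue=[G,B,H,C,F] q_used=0 → run G
t=10: queue=[G,B,H,C,F] q_used=1 → run G
t=11: queue=[G,B,H,C,F] q_used=2 → run G
t=12: queue=[B,H,C,F] q_used=0 → run B
t=13: queue=[H,C,F] q_used=0 → run H
t=14: queue=[H,C,F] q_used=1 → run H
t=15: queue=[H,C,F] q_used=2 → run H
t=16: queue=[C,F,H] q_used=0 → run C
t=17: queue=[F,H] q_used=0 → run F
t=18: queue=[F,H] q_used=1 → run F
t=19: queue=[H] q_used=0 → run H
t=20: queue=[H] q_used=1 → run H
t=21: queue=[H] q_used=2 → run H
t=22: (idle)
t=23: (idle)
t=24: (idle)
t=25: (idle)

context switches = 9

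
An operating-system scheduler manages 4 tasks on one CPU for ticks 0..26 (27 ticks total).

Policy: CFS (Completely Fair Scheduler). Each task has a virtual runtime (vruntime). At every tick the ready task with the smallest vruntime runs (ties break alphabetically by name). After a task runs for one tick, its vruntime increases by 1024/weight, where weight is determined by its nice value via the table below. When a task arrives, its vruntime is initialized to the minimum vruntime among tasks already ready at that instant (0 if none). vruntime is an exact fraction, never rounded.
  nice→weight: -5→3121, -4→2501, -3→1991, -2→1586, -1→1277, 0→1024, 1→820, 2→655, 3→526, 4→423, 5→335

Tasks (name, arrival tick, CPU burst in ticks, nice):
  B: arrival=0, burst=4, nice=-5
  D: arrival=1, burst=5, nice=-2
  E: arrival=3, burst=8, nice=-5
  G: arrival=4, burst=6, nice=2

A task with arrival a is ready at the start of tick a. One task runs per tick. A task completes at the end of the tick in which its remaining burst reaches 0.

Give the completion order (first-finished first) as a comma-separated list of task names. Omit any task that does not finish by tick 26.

t=0: vr[B=0] → run B
t=1: vr[B=1024/3121 D=1024/3121] → run B
t=2: vr[B=2048/3121 D=1024/3121] → run D
t=3: vr[B=2048/3121 D=2409984/2474953 E=2048/3121] → run B
t=4: vr[B=3072/3121 D=2409984/2474953 E=2048/3121 G=2048/3121] → run E
t=5: vr[B=3072/3121 D=2409984/2474953 E=3072/3121 G=2048/3121] → run G
t=6: vr[B=3072/3121 D=2409984/2474953 E=3072/3121 G=4537344/2044255] → run D
t=7: vr[B=3072/3121 D=4007936/2474953 E=3072/3121 G=4537344/2044255] → run B
t=8: vr[D=4007936/2474953 E=3072/3121 G=4537344/2044255] → run E
t=9: vr[D=4007936/2474953 E=4096/3121 G=4537344/2044255] → run E
t=10: vr[D=4007936/2474953 E=5120/3121 G=4537344/2044255] → run D
t=11: vr[D=5605888/2474953 E=5120/3121 G=4537344/2044255] → run E
t=12: vr[D=5605888/2474953 E=6144/3121 G=4537344/2044255] → run E
t=13: vr[D=5605888/2474953 E=7168/3121 G=4537344/2044255] → run G
t=14: vr[D=5605888/2474953 E=7168/3121 G=7733248/2044255] → run D
t=15: vr[D=7203840/2474953 E=7168/3121 G=7733248/2044255] → run E
t=16: vr[D=7203840/2474953 E=8192/3121 G=7733248/2044255] → run E
t=17: vr[D=7203840/2474953 E=9216/3121 G=7733248/2044255] → run D
t=18: vr[E=9216/3121 G=7733248/2044255] → run E
t=19: vr[G=7733248/2044255] → run G
t=20: vr[G=10929152/2044255] → run G
t=21: vr[G=14125056/2044255] → run G
t=22: vr[G=3464192/408851] → run G
t=23: (idle)
t=24: (idle)
t=25: (idle)
t=26: (idle)

completion order = B, D, E, G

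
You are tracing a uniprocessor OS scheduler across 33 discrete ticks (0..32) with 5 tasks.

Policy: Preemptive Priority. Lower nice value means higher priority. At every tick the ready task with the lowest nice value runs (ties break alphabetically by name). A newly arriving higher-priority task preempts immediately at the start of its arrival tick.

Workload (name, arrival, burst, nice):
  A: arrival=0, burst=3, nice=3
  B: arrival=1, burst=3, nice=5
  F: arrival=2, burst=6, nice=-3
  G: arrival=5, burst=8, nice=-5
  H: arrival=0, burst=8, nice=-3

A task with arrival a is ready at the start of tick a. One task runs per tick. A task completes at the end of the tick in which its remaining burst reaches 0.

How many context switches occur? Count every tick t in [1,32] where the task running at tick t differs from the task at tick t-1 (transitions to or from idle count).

t=0: ready={A,H} → run H
t=1: ready={A,B,H} → run H
t=2: ready={A,B,F,H} → run F
t=3: ready={A,B,F,H} → run F
t=4: ready={A,B,F,H} → run F
t=5: ready={A,B,F,G,H} → run G
t=6: ready={A,B,F,G,H} → run G
t=7: ready={A,B,F,G,H} → run G
t=8: ready={A,B,F,G,H} → run G
t=9: ready={A,B,F,G,H} → run G
t=10: ready={A,B,F,G,H} → run G
t=11: ready={A,B,F,G,H} → run G
t=12: ready={A,B,F,G,H} → run G
t=13: ready={A,B,F,H} → run F
t=14: ready={A,B,F,H} → run F
t=15: ready={A,B,F,H} → run F
t=16: ready={A,B,H} → run H
t=17: ready={A,B,H} → run H
t=18: ready={A,B,H} → run H
t=19: ready={A,B,H} → run H
t=20: ready={A,B,H} → run H
t=21: ready={A,B,H} → run H
t=22: ready={A,B} → run A
t=23: ready={A,B} → run A
t=24: ready={A,B} → run A
t=25: ready={B} → run B
t=26: ready={B} → run B
t=27: ready={B} → run B
t=28: (idle)
t=29: (idle)
t=30: (idle)
t=31: (idle)
t=32: (idle)

context switches = 7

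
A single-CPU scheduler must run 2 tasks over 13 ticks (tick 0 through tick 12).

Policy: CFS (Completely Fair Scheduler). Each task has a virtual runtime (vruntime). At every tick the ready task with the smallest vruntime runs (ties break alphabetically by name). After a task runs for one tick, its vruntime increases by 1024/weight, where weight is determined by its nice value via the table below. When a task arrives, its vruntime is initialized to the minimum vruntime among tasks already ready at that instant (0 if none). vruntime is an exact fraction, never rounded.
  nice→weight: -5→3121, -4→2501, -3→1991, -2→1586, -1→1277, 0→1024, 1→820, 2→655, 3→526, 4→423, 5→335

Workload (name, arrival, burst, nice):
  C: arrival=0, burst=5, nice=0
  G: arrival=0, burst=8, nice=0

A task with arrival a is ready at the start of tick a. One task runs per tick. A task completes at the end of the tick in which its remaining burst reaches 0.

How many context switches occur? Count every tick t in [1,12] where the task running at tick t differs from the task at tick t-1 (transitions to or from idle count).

t=0: vr[C=0 G=0] → run C
t=1: vr[C=1 G=0] → run G
t=2: vr[C=1 G=1] → run C
t=3: vr[C=2 G=1] → run G
t=4: vr[C=2 G=2] → run C
t=5: vr[C=3 G=2] → run G
t=6: vr[C=3 G=3] → run C
t=7: vr[C=4 G=3] → run G
t=8: vr[C=4 G=4] → run C
t=9: vr[G=4] → run G
t=10: vr[G=5] → run G
t=11: vr[G=6] → run G
t=12: vr[G=7] → run G

context switches = 9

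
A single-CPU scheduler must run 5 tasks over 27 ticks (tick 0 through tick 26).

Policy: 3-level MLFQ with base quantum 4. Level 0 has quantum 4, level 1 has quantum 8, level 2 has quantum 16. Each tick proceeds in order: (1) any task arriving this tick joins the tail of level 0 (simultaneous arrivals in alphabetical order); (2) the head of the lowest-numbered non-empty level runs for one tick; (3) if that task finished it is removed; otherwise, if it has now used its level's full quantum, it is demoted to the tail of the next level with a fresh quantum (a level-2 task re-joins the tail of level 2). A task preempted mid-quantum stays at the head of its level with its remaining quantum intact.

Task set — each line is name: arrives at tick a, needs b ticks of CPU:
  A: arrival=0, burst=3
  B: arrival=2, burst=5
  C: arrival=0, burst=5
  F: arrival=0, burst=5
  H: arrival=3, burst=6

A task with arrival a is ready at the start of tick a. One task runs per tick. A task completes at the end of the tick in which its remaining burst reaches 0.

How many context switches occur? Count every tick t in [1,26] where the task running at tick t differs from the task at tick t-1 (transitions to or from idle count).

t=0: L0/L1/L2 = ACF/-/- → run A
t=1: L0/L1/L2 = ACF/-/- → run A
t=2: L0/L1/L2 = ACFB/-/- → run A
t=3: L0/L1/L2 = CFBH/-/- → run C
t=4: L0/L1/L2 = CFBH/-/- → run C
t=5: L0/L1/L2 = CFBH/-/- → run C
t=6: L0/L1/L2 = CFBH/-/- → run C
t=7: L0/L1/L2 = FBH/C/- → run F
t=8: L0/L1/L2 = FBH/C/- → run F
t=9: L0/L1/L2 = FBH/C/- → run F
t=10: L0/L1/L2 = FBH/C/- → run F
t=11: L0/L1/L2 = BH/CF/- → run B
t=12: L0/L1/L2 = BH/CF/- → run B
t=13: L0/L1/L2 = BH/CF/- → run B
t=14: L0/L1/L2 = BH/CF/- → run B
t=15: L0/L1/L2 = H/CFB/- → run H
t=16: L0/L1/L2 = H/CFB/- → run H
t=17: L0/L1/L2 = H/CFB/- → run H
t=18: L0/L1/L2 = H/CFB/- → run H
t=19: L0/L1/L2 = -/CFBH/- → run C
t=20: L0/L1/L2 = -/FBH/- → run F
t=21: L0/L1/L2 = -/BH/- → run B
t=22: L0/L1/L2 = -/H/- → run H
t=23: L0/L1/L2 = -/H/- → run H
t=24: (idle)
t=25: (idle)
t=26: (idle)

context switches = 9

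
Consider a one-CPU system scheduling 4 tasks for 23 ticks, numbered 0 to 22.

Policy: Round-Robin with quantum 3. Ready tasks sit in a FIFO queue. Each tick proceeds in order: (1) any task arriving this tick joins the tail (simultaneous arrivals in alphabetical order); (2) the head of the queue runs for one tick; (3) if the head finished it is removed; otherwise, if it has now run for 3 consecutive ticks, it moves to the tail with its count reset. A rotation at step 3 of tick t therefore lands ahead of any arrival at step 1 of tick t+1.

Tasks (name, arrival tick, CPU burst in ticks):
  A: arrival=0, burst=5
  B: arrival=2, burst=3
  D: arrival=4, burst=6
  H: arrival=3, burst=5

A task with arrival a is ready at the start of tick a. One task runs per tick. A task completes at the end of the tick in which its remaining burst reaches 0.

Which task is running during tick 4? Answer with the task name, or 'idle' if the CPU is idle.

t=0: queue=[A] q_used=0 → run A
t=1: queue=[A] q_used=1 → run A
t=2: queue=[A,B] q_used=2 → run A
t=3: queue=[B,A,H] q_used=0 → run B
t=4: queue=[B,A,H,D] q_used=1 → run B
t=5: queue=[B,A,H,D] q_used=2 → run B
t=6: queue=[A,H,D] q_used=0 → run A
t=7: queue=[A,H,D] q_used=1 → run A
t=8: queue=[H,D] q_used=0 → run H
t=9: queue=[H,D] q_used=1 → run H
t=10: queue=[H,D] q_used=2 → run H
t=11: queue=[D,H] q_used=0 → run D
t=12: queue=[D,H] q_used=1 → run D
t=13: queue=[D,H] q_used=2 → run D
t=14: queue=[H,D] q_used=0 → run H
t=15: queue=[H,D] q_used=1 → run H
t=16: queue=[D] q_used=0 → run D
t=17: queue=[D] q_used=1 → run D
t=18: queue=[D] q_used=2 → run D
t=19: (idle)
t=20: (idle)
t=21: (idle)
t=22: (idle)

running at tick 4 = B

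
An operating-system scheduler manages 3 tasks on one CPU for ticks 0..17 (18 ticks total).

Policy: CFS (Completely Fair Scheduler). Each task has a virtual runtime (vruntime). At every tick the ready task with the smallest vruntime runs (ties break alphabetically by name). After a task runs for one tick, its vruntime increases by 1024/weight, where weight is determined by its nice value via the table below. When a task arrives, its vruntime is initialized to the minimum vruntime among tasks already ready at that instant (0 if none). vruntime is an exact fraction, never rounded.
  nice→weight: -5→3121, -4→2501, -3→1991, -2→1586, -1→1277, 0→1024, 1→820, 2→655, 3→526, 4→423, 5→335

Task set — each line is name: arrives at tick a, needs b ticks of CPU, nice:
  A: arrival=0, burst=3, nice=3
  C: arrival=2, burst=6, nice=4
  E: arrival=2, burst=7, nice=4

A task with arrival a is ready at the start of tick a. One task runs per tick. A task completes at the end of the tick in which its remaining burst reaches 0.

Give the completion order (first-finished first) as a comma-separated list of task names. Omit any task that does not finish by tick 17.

t=0: vr[A=0] → run A
t=1: vr[A=512/263] → run A
t=2: vr[A=1024/263 C=1024/263 E=1024/263] → run A
t=3: vr[C=1024/263 E=1024/263] → run C
t=4: vr[C=702464/111249 E=1024/263] → run E
t=5: vr[C=702464/111249 E=702464/111249] → run C
t=6: vr[C=971776/111249 E=702464/111249] → run E
t=7: vr[C=971776/111249 E=971776/111249] → run C
t=8: vr[C=413696/37083 E=971776/111249] → run E
t=9: vr[C=413696/37083 E=413696/37083] → run C
t=10: vr[C=1510400/111249 E=413696/37083] → run E
t=11: vr[C=1510400/111249 E=1510400/111249] → run C
t=12: vr[C=1779712/111249 E=1510400/111249] → run E
t=13: vr[C=1779712/111249 E=1779712/111249] → run C
t=14: vr[E=1779712/111249] → run E
t=15: vr[E=683008/37083] → run E
t=16: (idle)
t=17: (idle)

completion order = A, C, E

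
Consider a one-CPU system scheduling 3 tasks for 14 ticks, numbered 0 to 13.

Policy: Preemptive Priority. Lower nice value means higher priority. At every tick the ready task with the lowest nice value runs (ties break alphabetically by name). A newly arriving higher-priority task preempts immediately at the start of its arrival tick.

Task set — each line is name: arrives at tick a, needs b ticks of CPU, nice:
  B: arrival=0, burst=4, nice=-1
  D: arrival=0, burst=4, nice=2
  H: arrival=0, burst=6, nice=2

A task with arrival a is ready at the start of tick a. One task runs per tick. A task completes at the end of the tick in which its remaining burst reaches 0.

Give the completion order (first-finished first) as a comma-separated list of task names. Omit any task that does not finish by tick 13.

t=0: ready={B,D,H} → run B
t=1: ready={B,D,H} → run B
t=2: ready={B,D,H} → run B
t=3: ready={B,D,H} → run B
t=4: ready={D,H} → run D
t=5: ready={D,H} → run D
t=6: ready={D,H} → run D
t=7: ready={D,H} → run D
t=8: ready={H} → run H
t=9: ready={H} → run H
t=10: ready={H} → run H
t=11: ready={H} → run H
t=12: ready={H} → run H
t=13: ready={H} → run H

completion order = B, D, H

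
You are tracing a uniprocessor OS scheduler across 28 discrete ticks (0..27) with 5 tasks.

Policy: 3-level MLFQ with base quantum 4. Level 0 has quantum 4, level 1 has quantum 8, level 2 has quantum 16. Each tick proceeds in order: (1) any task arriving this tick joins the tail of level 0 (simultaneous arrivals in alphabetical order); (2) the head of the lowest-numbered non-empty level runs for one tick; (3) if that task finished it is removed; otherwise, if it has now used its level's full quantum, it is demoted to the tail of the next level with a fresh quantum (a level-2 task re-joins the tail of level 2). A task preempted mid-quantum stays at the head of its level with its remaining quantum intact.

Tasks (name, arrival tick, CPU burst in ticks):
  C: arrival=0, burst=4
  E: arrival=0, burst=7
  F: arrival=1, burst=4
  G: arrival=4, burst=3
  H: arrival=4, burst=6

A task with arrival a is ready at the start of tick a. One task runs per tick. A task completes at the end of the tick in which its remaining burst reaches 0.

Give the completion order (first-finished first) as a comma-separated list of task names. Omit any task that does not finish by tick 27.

completion order = C, F, G, E, H

t=0: L0/L1/L2 = CE/-/- → run C
t=1: L0/L1/L2 = CEF/-/- → run C
t=2: L0/L1/L2 = CEF/-/- → run C
t=3: L0/L1/L2 = CEF/-/- → run C
t=4: L0/L1/L2 = EFGH/-/- → run E
t=5: L0/L1/L2 = EFGH/-/- → run E
t=6: L0/L1/L2 = EFGH/-/- → run E
t=7: L0/L1/L2 = EFGH/-/- → run E
t=8: L0/L1/L2 = FGH/E/- → run F
t=9: L0/L1/L2 = FGH/E/- → run F
t=10: L0/L1/L2 = FGH/E/- → run F
t=11: L0/L1/L2 = FGH/E/- → run F
t=12: L0/L1/L2 = GH/E/- → run G
t=13: L0/L1/L2 = GH/E/- → run G
t=14: L0/L1/L2 = GH/E/- → run G
t=15: L0/L1/L2 = H/E/- → run H
t=16: L0/L1/L2 = H/E/- → run H
t=17: L0/L1/L2 = H/E/- → run H
t=18: L0/L1/L2 = H/E/- → run H
t=19: L0/L1/L2 = -/EH/- → run E
t=20: L0/L1/L2 = -/EH/- → run E
t=21: L0/L1/L2 = -/EH/- → run E
t=22: L0/L1/L2 = -/H/- → run H
t=23: L0/L1/L2 = -/H/- → run H
t=24: (idle)
t=25: (idle)
t=26: (idle)
t=27: (idle)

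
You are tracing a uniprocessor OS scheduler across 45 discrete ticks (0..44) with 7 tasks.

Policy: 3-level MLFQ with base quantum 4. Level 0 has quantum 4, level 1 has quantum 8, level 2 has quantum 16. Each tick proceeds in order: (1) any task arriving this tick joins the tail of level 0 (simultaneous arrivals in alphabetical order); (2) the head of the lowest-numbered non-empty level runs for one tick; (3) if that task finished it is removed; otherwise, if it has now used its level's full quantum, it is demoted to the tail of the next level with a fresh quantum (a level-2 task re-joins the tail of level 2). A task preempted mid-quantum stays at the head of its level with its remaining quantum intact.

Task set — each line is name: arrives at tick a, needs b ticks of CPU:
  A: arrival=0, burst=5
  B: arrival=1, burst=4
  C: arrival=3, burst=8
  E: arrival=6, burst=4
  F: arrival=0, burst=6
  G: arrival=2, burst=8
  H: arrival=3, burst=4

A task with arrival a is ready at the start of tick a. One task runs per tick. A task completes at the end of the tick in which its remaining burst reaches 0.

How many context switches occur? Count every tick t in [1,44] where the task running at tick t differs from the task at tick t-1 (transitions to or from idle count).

t=0: L0/L1/L2 = AF/-/- → run A
t=1: L0/L1/L2 = AFB/-/- → run A
t=2: L0/L1/L2 = AFBG/-/- → run A
t=3: L0/L1/L2 = AFBGCH/-/- → run A
t=4: L0/L1/L2 = FBGCH/A/- → run F
t=5: L0/L1/L2 = FBGCH/A/- → run F
t=6: L0/L1/L2 = FBGCHE/A/- → run F
t=7: L0/L1/L2 = FBGCHE/A/- → run F
t=8: L0/L1/L2 = BGCHE/AF/- → run B
t=9: L0/L1/L2 = BGCHE/AF/- → run B
t=10: L0/L1/L2 = BGCHE/AF/- → run B
t=11: L0/L1/L2 = BGCHE/AF/- → run B
t=12: L0/L1/L2 = GCHE/AF/- → run G
t=13: L0/L1/L2 = GCHE/AF/- → run G
t=14: L0/L1/L2 = GCHE/AF/- → run G
t=15: L0/L1/L2 = GCHE/AF/- → run G
t=16: L0/L1/L2 = CHE/AFG/- → run C
t=17: L0/L1/L2 = CHE/AFG/- → run C
t=18: L0/L1/L2 = CHE/AFG/- → run C
t=19: L0/L1/L2 = CHE/AFG/- → run C
t=20: L0/L1/L2 = HE/AFGC/- → run H
t=21: L0/L1/L2 = HE/AFGC/- → run H
t=22: L0/L1/L2 = HE/AFGC/- → run H
t=23: L0/L1/L2 = HE/AFGC/- → run H
t=24: L0/L1/L2 = E/AFGC/- → run E
t=25: L0/L1/L2 = E/AFGC/- → run E
t=26: L0/L1/L2 = E/AFGC/- → run E
t=27: L0/L1/L2 = E/AFGC/- → run E
t=28: L0/L1/L2 = -/AFGC/- → run A
t=29: L0/L1/L2 = -/FGC/- → run F
t=30: L0/L1/L2 = -/FGC/- → run F
t=31: L0/L1/L2 = -/GC/- → run G
t=32: L0/L1/L2 = -/GC/- → run G
t=33: L0/L1/L2 = -/GC/- → run G
t=34: L0/L1/L2 = -/GC/- → run G
t=35: L0/L1/L2 = -/C/- → run C
t=36: L0/L1/L2 = -/C/- → run C
t=37: L0/L1/L2 = -/C/- → run C
t=38: L0/L1/L2 = -/C/- → run C
t=39: (idle)
t=40: (idle)
t=41: (idle)
t=42: (idle)
t=43: (idle)
t=44: (idle)

context switches = 11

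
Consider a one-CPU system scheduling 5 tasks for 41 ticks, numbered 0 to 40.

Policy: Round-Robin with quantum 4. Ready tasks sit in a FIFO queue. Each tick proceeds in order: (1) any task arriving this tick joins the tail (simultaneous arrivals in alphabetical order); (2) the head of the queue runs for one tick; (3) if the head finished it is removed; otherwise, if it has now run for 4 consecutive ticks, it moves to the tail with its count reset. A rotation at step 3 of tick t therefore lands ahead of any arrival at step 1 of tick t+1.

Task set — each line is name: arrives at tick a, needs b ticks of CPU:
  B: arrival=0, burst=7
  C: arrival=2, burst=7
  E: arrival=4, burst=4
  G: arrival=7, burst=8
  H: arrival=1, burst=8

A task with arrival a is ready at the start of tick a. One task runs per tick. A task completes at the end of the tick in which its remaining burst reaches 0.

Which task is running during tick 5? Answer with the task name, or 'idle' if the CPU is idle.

t=0: queue=[B] q_used=0 → run B
t=1: queue=[B,H] q_used=1 → run B
t=2: queue=[B,H,C] q_used=2 → run B
t=3: queue=[B,H,C] q_used=3 → run B
t=4: queue=[H,C,B,E] q_used=0 → run H
t=5: queue=[H,C,B,E] q_used=1 → run H
t=6: queue=[H,C,B,E] q_used=2 → run H
t=7: queue=[H,C,B,E,G] q_used=3 → run H
t=8: queue=[C,B,E,G,H] q_used=0 → run C
t=9: queue=[C,B,E,G,H] q_used=1 → run C
t=10: queue=[C,B,E,G,H] q_used=2 → run C
t=11: queue=[C,B,E,G,H] q_used=3 → run C
t=12: queue=[B,E,G,H,C] q_used=0 → run B
t=13: queue=[B,E,G,H,C] q_used=1 → run B
t=14: queue=[B,E,G,H,C] q_used=2 → run B
t=15: queue=[E,G,H,C] q_used=0 → run E
t=16: queue=[E,G,H,C] q_used=1 → run E
t=17: queue=[E,G,H,C] q_used=2 → run E
t=18: queue=[E,G,H,C] q_used=3 → run E
t=19: queue=[G,H,C] q_used=0 → run G
t=20: queue=[G,H,C] q_used=1 → run G
t=21: queue=[G,H,C] q_used=2 → run G
t=22: queue=[G,H,C] q_used=3 → run G
t=23: queue=[H,C,G] q_used=0 → run H
t=24: queue=[H,C,G] q_used=1 → run H
t=25: queue=[H,C,G] q_used=2 → run H
t=26: queue=[H,C,G] q_used=3 → run H
t=27: queue=[C,G] q_used=0 → run C
t=28: queue=[C,G] q_used=1 → run C
t=29: queue=[C,G] q_used=2 → run C
t=30: queue=[G] q_used=0 → run G
t=31: queue=[G] q_used=1 → run G
t=32: queue=[G] q_used=2 → run G
t=33: queue=[G] q_used=3 → run G
t=34: (idle)
t=35: (idle)
t=36: (idle)
t=37: (idle)
t=38: (idle)
t=39: (idle)
t=40: (idle)

running at tick 5 = H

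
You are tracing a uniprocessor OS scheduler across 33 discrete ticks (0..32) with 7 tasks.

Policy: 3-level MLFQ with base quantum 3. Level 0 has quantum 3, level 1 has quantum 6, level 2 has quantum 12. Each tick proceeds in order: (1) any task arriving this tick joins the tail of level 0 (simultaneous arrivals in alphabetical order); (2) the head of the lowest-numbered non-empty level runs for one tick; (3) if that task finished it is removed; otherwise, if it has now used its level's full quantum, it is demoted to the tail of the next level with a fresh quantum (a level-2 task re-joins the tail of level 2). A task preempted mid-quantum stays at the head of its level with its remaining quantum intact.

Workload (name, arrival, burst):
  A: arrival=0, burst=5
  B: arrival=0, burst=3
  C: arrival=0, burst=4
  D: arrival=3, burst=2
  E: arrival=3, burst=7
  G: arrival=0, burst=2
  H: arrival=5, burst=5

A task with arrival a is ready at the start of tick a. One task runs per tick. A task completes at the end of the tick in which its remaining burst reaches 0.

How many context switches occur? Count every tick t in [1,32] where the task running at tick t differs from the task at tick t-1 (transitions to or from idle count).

t=0: L0/L1/L2 = ABCG/-/- → run A
t=1: L0/L1/L2 = ABCG/-/- → run A
t=2: L0/L1/L2 = ABCG/-/- → run A
t=3: L0/L1/L2 = BCGDE/A/- → run B
t=4: L0/L1/L2 = BCGDE/A/- → run B
t=5: L0/L1/L2 = BCGDEH/A/- → run B
t=6: L0/L1/L2 = CGDEH/A/- → run C
t=7: L0/L1/L2 = CGDEH/A/- → run C
t=8: L0/L1/L2 = CGDEH/A/- → run C
t=9: L0/L1/L2 = GDEH/AC/- → run G
t=10: L0/L1/L2 = GDEH/AC/- → run G
t=11: L0/L1/L2 = DEH/AC/- → run D
t=12: L0/L1/L2 = DEH/AC/- → run D
t=13: L0/L1/L2 = EH/AC/- → run E
t=14: L0/L1/L2 = EH/AC/- → run E
t=15: L0/L1/L2 = EH/AC/- → run E
t=16: L0/L1/L2 = H/ACE/- → run H
t=17: L0/L1/L2 = H/ACE/- → run H
t=18: L0/L1/L2 = H/ACE/- → run H
t=19: L0/L1/L2 = -/ACEH/- → run A
t=20: L0/L1/L2 = -/ACEH/- → run A
t=21: L0/L1/L2 = -/CEH/- → run C
t=22: L0/L1/L2 = -/EH/- → run E
t=23: L0/L1/L2 = -/EH/- → run E
t=24: L0/L1/L2 = -/EH/- → run E
t=25: L0/L1/L2 = -/EH/- → run E
t=26: L0/L1/L2 = -/H/- → run H
t=27: L0/L1/L2 = -/H/- → run H
t=28: (idle)
t=29: (idle)
t=30: (idle)
t=31: (idle)
t=32: (idle)

context switches = 11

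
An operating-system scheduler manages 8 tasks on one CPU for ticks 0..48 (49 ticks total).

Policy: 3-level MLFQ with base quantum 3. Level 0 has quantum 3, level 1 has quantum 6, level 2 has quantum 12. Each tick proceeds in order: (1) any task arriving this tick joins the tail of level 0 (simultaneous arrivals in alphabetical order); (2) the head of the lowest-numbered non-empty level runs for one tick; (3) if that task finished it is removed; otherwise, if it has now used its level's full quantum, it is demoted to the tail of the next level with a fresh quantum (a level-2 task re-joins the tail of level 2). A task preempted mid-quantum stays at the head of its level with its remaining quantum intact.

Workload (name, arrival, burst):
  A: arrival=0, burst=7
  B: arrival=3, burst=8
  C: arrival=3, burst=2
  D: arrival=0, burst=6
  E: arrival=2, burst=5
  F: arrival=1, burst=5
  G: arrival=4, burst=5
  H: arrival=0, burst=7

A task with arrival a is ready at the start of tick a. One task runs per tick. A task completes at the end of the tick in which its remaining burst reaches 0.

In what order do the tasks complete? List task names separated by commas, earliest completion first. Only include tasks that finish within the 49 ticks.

completion order = C, A, D, H, F, E, B, G

t=0: L0/L1/L2 = ADH/-/- → run A
t=1: L0/L1/L2 = ADHF/-/- → run A
t=2: L0/L1/L2 = ADHFE/-/- → run A
t=3: L0/L1/L2 = DHFEBC/A/- → run D
t=4: L0/L1/L2 = DHFEBCG/A/- → run D
t=5: L0/L1/L2 = DHFEBCG/A/- → run D
t=6: L0/L1/L2 = HFEBCG/AD/- → run H
t=7: L0/L1/L2 = HFEBCG/AD/- → run H
t=8: L0/L1/L2 = HFEBCG/AD/- → run H
t=9: L0/L1/L2 = FEBCG/ADH/- → run F
t=10: L0/L1/L2 = FEBCG/ADH/- → run F
t=11: L0/L1/L2 = FEBCG/ADH/- → run F
t=12: L0/L1/L2 = EBCG/ADHF/- → run E
t=13: L0/L1/L2 = EBCG/ADHF/- → run E
t=14: L0/L1/L2 = EBCG/ADHF/- → run E
t=15: L0/L1/L2 = BCG/ADHFE/- → run B
t=16: L0/L1/L2 = BCG/ADHFE/- → run B
t=17: L0/L1/L2 = BCG/ADHFE/- → run B
t=18: L0/L1/L2 = CG/ADHFEB/- → run C
t=19: L0/L1/L2 = CG/ADHFEB/- → run C
t=20: L0/L1/L2 = G/ADHFEB/- → run G
t=21: L0/L1/L2 = G/ADHFEB/- → run G
t=22: L0/L1/L2 = G/ADHFEB/- → run G
t=23: L0/L1/L2 = -/ADHFEBG/- → run A
t=24: L0/L1/L2 = -/ADHFEBG/- → run A
t=25: L0/L1/L2 = -/ADHFEBG/- → run A
t=26: L0/L1/L2 = -/ADHFEBG/- → run A
t=27: L0/L1/L2 = -/DHFEBG/- → run D
t=28: L0/L1/L2 = -/DHFEBG/- → run D
t=29: L0/L1/L2 = -/DHFEBG/- → run D
t=30: L0/L1/L2 = -/HFEBG/- → run H
t=31: L0/L1/L2 = -/HFEBG/- → run H
t=32: L0/L1/L2 = -/HFEBG/- → run H
t=33: L0/L1/L2 = -/HFEBG/- → run H
t=34: L0/L1/L2 = -/FEBG/- → run F
t=35: L0/L1/L2 = -/FEBG/- → run F
t=36: L0/L1/L2 = -/EBG/- → run E
t=37: L0/L1/L2 = -/EBG/- → run E
t=38: L0/L1/L2 = -/BG/- → run B
t=39: L0/L1/L2 = -/BG/- → run B
t=40: L0/L1/L2 = -/BG/- → run B
t=41: L0/L1/L2 = -/BG/- → run B
t=42: L0/L1/L2 = -/BG/- → run B
t=43: L0/L1/L2 = -/G/- → run G
t=44: L0/L1/L2 = -/G/- → run G
t=45: (idle)
t=46: (idle)
t=47: (idle)
t=48: (idle)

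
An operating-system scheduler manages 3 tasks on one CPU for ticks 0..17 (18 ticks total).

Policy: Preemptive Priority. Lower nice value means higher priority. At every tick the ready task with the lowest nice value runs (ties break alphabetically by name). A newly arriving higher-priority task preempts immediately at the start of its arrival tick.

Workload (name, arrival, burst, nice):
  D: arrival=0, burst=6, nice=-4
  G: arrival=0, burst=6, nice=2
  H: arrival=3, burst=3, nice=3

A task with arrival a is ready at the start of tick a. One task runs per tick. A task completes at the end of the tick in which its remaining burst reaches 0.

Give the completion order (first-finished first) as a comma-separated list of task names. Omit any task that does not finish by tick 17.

completion order = D, G, H

t=0: ready={D,G} → run D
t=1: ready={D,G} → run D
t=2: ready={D,G} → run D
t=3: ready={D,G,H} → run D
t=4: ready={D,G,H} → run D
t=5: ready={D,G,H} → run D
t=6: ready={G,H} → run G
t=7: ready={G,H} → run G
t=8: ready={G,H} → run G
t=9: ready={G,H} → run G
t=10: ready={G,H} → run G
t=11: ready={G,H} → run G
t=12: ready={H} → run H
t=13: ready={H} → run H
t=14: ready={H} → run H
t=15: (idle)
t=16: (idle)
t=17: (idle)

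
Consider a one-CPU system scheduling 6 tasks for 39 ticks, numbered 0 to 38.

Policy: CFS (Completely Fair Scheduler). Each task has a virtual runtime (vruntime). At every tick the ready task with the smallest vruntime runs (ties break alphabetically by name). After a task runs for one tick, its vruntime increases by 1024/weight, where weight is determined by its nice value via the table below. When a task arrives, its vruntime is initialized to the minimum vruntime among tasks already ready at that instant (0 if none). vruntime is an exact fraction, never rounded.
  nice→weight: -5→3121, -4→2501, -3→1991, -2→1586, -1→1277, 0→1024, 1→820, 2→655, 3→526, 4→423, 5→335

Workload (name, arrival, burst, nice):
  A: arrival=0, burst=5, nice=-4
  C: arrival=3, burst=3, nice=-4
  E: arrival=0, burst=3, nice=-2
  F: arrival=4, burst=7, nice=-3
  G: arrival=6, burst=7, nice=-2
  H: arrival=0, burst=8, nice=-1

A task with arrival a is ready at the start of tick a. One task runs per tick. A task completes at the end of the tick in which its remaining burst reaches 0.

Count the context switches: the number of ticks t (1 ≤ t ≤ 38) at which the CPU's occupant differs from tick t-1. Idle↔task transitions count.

context switches = 32

t=0: vr[A=0 E=0 H=0] → run A
t=1: vr[A=1024/2501 E=0 H=0] → run E
t=2: vr[A=1024/2501 E=512/793 H=0] → run H
t=3: vr[A=1024/2501 C=1024/2501 E=512/793 H=1024/1277] → run A
t=4: vr[A=2048/2501 C=1024/2501 E=512/793 F=1024/2501 H=1024/1277] → run C
t=5: vr[A=2048/2501 C=2048/2501 E=512/793 F=1024/2501 H=1024/1277] → run F
t=6: vr[A=2048/2501 C=2048/2501 E=512/793 F=4599808/4979491 G=512/793 H=1024/1277] → run E
t=7: vr[A=2048/2501 C=2048/2501 E=1024/793 F=4599808/4979491 G=512/793 H=1024/1277] → run G
t=8: vr[A=2048/2501 C=2048/2501 E=1024/793 F=4599808/4979491 G=1024/793 H=1024/1277] → run H
t=9: vr[A=2048/2501 C=2048/2501 E=1024/793 F=4599808/4979491 G=1024/793 H=2048/1277] → run A
t=10: vr[A=3072/2501 C=2048/2501 E=1024/793 F=4599808/4979491 G=1024/793 H=2048/1277] → run C
t=11: vr[A=3072/2501 C=3072/2501 E=1024/793 F=4599808/4979491 G=1024/793 H=2048/1277] → run F
t=12: vr[A=3072/2501 C=3072/2501 E=1024/793 F=7160832/4979491 G=1024/793 H=2048/1277] → run A
t=13: vr[A=4096/2501 C=3072/2501 E=1024/793 F=7160832/4979491 G=1024/793 H=2048/1277] → run C
t=14: vr[A=4096/2501 E=1024/793 F=7160832/4979491 G=1024/793 H=2048/1277] → run E
t=15: vr[A=4096/2501 F=7160832/4979491 G=1024/793 H=2048/1277] → run G
t=16: vr[A=4096/2501 F=7160832/4979491 G=1536/793 H=2048/1277] → run F
t=17: vr[A=4096/2501 F=9721856/4979491 G=1536/793 H=2048/1277] → run H
t=18: vr[A=4096/2501 F=9721856/4979491 G=1536/793 H=3072/1277] → run A
t=19: vr[F=9721856/4979491 G=1536/793 H=3072/1277] → run G
t=20: vr[F=9721856/4979491 G=2048/793 H=3072/1277] → run F
t=21: vr[F=12282880/4979491 G=2048/793 H=3072/1277] → run H
t=22: vr[F=12282880/4979491 G=2048/793 H=4096/1277] → run F
t=23: vr[F=14843904/4979491 G=2048/793 H=4096/1277] → run G
t=24: vr[F=14843904/4979491 G=2560/793 H=4096/1277] → run F
t=25: vr[F=17404928/4979491 G=2560/793 H=4096/1277] → run H
t=26: vr[F=17404928/4979491 G=2560/793 H=5120/1277] → run G
t=27: vr[F=17404928/4979491 G=3072/793 H=5120/1277] → run F
t=28: vr[G=3072/793 H=5120/1277] → run G
t=29: vr[G=3584/793 H=5120/1277] → run H
t=30: vr[G=3584/793 H=6144/1277] → run G
t=31: vr[H=6144/1277] → run H
t=32: vr[H=7168/1277] → run H
t=33: (idle)
t=34: (idle)
t=35: (idle)
t=36: (idle)
t=37: (idle)
t=38: (idle)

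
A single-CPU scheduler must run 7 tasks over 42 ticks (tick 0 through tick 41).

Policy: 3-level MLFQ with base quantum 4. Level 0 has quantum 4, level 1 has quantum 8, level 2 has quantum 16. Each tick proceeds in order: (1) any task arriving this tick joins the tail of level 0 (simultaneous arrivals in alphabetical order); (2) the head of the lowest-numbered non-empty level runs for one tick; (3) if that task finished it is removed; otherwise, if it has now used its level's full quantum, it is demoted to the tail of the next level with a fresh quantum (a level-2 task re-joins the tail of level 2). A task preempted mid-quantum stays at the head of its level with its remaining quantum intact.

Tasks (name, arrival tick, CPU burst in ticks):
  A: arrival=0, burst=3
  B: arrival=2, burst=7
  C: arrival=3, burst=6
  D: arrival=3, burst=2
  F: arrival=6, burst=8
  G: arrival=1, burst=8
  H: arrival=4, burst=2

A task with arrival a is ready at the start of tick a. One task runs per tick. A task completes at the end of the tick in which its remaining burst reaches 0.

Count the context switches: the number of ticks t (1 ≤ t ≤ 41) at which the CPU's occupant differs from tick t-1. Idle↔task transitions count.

context switches = 11

t=0: L0/L1/L2 = A/-/- → run A
t=1: L0/L1/L2 = AG/-/- → run A
t=2: L0/L1/L2 = AGB/-/- → run A
t=3: L0/L1/L2 = GBCD/-/- → run G
t=4: L0/L1/L2 = GBCDH/-/- → run G
t=5: L0/L1/L2 = GBCDH/-/- → run G
t=6: L0/L1/L2 = GBCDHF/-/- → run G
t=7: L0/L1/L2 = BCDHF/G/- → run B
t=8: L0/L1/L2 = BCDHF/G/- → run B
t=9: L0/L1/L2 = BCDHF/G/- → run B
t=10: L0/L1/L2 = BCDHF/G/- → run B
t=11: L0/L1/L2 = CDHF/GB/- → run C
t=12: L0/L1/L2 = CDHF/GB/- → run C
t=13: L0/L1/L2 = CDHF/GB/- → run C
t=14: L0/L1/L2 = CDHF/GB/- → run C
t=15: L0/L1/L2 = DHF/GBC/- → run D
t=16: L0/L1/L2 = DHF/GBC/- → run D
t=17: L0/L1/L2 = HF/GBC/- → run H
t=18: L0/L1/L2 = HF/GBC/- → run H
t=19: L0/L1/L2 = F/GBC/- → run F
t=20: L0/L1/L2 = F/GBC/- → run F
t=21: L0/L1/L2 = F/GBC/- → run F
t=22: L0/L1/L2 = F/GBC/- → run F
t=23: L0/L1/L2 = -/GBCF/- → run G
t=24: L0/L1/L2 = -/GBCF/- → run G
t=25: L0/L1/L2 = -/GBCF/- → run G
t=26: L0/L1/L2 = -/GBCF/- → run G
t=27: L0/L1/L2 = -/BCF/- → run B
t=28: L0/L1/L2 = -/BCF/- → run B
t=29: L0/L1/L2 = -/BCF/- → run B
t=30: L0/L1/L2 = -/CF/- → run C
t=31: L0/L1/L2 = -/CF/- → run C
t=32: L0/L1/L2 = -/F/- → run F
t=33: L0/L1/L2 = -/F/- → run F
t=34: L0/L1/L2 = -/F/- → run F
t=35: L0/L1/L2 = -/F/- → run F
t=36: (idle)
t=37: (idle)
t=38: (idle)
t=39: (idle)
t=40: (idle)
t=41: (idle)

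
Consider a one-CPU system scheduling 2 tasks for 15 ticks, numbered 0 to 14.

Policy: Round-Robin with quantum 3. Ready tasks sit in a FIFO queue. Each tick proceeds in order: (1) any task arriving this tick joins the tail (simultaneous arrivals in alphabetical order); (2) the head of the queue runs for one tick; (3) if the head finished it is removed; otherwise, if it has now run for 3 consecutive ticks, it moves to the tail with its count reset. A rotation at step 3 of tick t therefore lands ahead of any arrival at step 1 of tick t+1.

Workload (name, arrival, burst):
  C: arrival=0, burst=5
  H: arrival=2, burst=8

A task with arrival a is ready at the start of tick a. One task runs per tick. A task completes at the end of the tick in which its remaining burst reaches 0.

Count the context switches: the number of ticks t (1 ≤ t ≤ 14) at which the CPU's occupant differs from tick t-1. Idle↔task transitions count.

t=0: queue=[C] q_used=0 → run C
t=1: queue=[C] q_used=1 → run C
t=2: queue=[C,H] q_used=2 → run C
t=3: queue=[H,C] q_used=0 → run H
t=4: queue=[H,C] q_used=1 → run H
t=5: queue=[H,C] q_used=2 → run H
t=6: queue=[C,H] q_used=0 → run C
t=7: queue=[C,H] q_used=1 → run C
t=8: queue=[H] q_used=0 → run H
t=9: queue=[H] q_used=1 → run H
t=10: queue=[H] q_used=2 → run H
t=11: queue=[H] q_used=0 → run H
t=12: queue=[H] q_used=1 → run H
t=13: (idle)
t=14: (idle)

context switches = 4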